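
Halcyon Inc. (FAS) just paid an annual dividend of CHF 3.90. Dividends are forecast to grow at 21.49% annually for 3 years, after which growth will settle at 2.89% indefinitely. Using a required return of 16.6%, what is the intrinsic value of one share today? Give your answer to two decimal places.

Two-stage DDM. Project D₁…D_3 at 0.2149, terminal growth 0.0289, discount at r = 0.166.
D_1 = 4.7381
D_2 = 5.7563
D_3 = 6.9934
Terminal value at t=3: TV = D_4/(r−g) = 7.1955/(0.166−0.0289) = 52.4834
P₀ = 4.7381/(1+0.166)^1 + 5.7563/(1+0.166)^2 + 6.9934/(1+0.166)^3 + 52.4834/(1+0.166)^3 = 45.8166

CHF 45.82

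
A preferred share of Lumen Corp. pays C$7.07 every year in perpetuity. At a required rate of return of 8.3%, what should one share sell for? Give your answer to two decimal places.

Zero-growth DDM (perpetuity): P₀ = D/r = 7.07 / 0.083 = 85.1807

C$85.18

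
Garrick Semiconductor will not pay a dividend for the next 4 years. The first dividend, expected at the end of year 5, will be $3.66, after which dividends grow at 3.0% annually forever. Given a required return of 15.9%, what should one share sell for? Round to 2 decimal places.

$15.72

Deferred-dividend DDM. At t=4 the remaining stream is a growing perpetuity with first payment D_5 = 3.66.
V_4 = D_5/(r−g) = 3.66/(0.159−0.03) = 28.3721
P₀ = V_4/(1+r)^4 = 28.3721/(1+0.159)^4 = 15.7238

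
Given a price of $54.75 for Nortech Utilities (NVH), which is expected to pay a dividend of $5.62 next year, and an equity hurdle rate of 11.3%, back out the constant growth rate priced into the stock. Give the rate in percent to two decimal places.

From P₀ = D₁/(r − g), the implied growth is g = r − D₁/P₀.
g = 0.113 − 5.62/54.75 = 0.113 − 0.10265 = 0.01035

1.04%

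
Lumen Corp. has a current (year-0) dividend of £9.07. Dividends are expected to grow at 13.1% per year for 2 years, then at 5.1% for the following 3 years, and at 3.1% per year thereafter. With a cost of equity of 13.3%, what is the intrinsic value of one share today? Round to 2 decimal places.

£114.39

Three-stage DDM. Project D₁…D_5; terminal Gordon value at t=5 with g = 0.031; discount at r = 0.133.
D_1 = 10.2582
D_2 = 11.6020
D_3 = 12.1937
D_4 = 12.8156
D_5 = 13.4692
TV_5 = 13.8867/(0.133−0.031) = 136.1442
P₀ = Σ Dₜ/(1+r)ᵗ + TV_5/(1+r)^5 = 114.3877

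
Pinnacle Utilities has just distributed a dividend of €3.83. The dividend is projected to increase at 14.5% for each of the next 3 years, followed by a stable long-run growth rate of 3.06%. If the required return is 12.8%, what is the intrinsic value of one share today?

€54.23

Two-stage DDM. Project D₁…D_3 at 0.145, terminal growth 0.0306, discount at r = 0.128.
D_1 = 4.3853
D_2 = 5.0212
D_3 = 5.7493
Terminal value at t=3: TV = D_4/(r−g) = 5.9252/(0.128−0.0306) = 60.8340
P₀ = 4.3853/(1+0.128)^1 + 5.0212/(1+0.128)^2 + 5.7493/(1+0.128)^3 + 60.8340/(1+0.128)^3 = 54.2255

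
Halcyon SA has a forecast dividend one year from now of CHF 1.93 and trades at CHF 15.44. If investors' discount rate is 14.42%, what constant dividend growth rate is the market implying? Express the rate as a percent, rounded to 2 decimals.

1.92%

From P₀ = D₁/(r − g), the implied growth is g = r − D₁/P₀.
g = 0.1442 − 1.93/15.44 = 0.1442 − 0.12500 = 0.01920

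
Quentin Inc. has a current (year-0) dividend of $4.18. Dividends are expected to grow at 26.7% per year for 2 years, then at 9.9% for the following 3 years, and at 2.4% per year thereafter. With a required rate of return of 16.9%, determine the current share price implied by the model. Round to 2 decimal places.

Three-stage DDM. Project D₁…D_5; terminal Gordon value at t=5 with g = 0.024; discount at r = 0.169.
D_1 = 5.2961
D_2 = 6.7101
D_3 = 7.3744
D_4 = 8.1045
D_5 = 8.9068
TV_5 = 9.1206/(0.169−0.024) = 62.9006
P₀ = Σ Dₜ/(1+r)ᵗ + TV_5/(1+r)^5 = 51.2891

$51.29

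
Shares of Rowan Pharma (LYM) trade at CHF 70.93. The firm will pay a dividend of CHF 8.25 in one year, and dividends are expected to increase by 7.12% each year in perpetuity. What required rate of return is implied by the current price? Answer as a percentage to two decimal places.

18.75%

Rearranging the constant-growth DDM: r = D₁/P₀ + g.
r = 8.2500 / 70.93 + 0.0712 = 0.11631 + 0.0712 = 0.18751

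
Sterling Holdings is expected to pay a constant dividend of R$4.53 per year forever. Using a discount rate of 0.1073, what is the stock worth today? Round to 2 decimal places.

R$42.22

Zero-growth DDM (perpetuity): P₀ = D/r = 4.53 / 0.1073 = 42.2181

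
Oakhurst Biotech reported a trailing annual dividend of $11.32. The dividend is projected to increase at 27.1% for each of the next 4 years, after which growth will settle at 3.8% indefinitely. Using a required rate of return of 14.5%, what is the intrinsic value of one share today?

$225.92

Two-stage DDM. Project D₁…D_4 at 0.271, terminal growth 0.038, discount at r = 0.145.
D_1 = 14.3877
D_2 = 18.2868
D_3 = 23.2425
D_4 = 29.5412
Terminal value at t=4: TV = D_5/(r−g) = 30.6638/(0.145−0.038) = 286.5776
P₀ = 14.3877/(1+0.145)^1 + 18.2868/(1+0.145)^2 + 23.2425/(1+0.145)^3 + 29.5412/(1+0.145)^4 + 286.5776/(1+0.145)^4 = 225.9173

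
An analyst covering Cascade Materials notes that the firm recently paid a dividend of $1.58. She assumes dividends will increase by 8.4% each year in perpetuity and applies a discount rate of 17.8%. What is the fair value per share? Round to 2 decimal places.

Gordon growth model: P₀ = D₁/(r − g). D₁ = 1.58 × (1 + 0.084) = 1.7127.
P₀ = 1.7127 / (0.178 − 0.084) = 1.7127 / 0.094 = 18.2204

$18.22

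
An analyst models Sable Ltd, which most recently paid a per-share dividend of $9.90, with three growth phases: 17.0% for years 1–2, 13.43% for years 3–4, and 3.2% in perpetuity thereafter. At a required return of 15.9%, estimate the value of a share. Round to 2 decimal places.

Three-stage DDM. Project D₁…D_4; terminal Gordon value at t=4 with g = 0.032; discount at r = 0.159.
D_1 = 11.5830
D_2 = 13.5521
D_3 = 15.3722
D_4 = 17.4366
TV_4 = 17.9946/(0.159−0.032) = 141.6899
P₀ = Σ Dₜ/(1+r)ᵗ + TV_4/(1+r)^4 = 118.1444

$118.14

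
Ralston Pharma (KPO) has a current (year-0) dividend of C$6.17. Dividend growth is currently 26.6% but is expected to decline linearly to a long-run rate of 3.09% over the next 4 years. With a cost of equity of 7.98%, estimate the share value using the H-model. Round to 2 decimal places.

H-model: P₀ = D₀[(1+g_L) + H(g_S−g_L)]/(r−g_L), with H = 4/2 = 2.
P₀ = 6.17 × [(1+0.0309) + 2×(0.266−0.0309)] / (0.0798−0.0309)
   = 6.17 × 1.5011 / 0.0489 = 189.4026

C$189.40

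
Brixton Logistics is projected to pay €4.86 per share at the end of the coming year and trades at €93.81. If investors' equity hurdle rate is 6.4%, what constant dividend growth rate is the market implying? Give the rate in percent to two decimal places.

From P₀ = D₁/(r − g), the implied growth is g = r − D₁/P₀.
g = 0.064 − 4.86/93.81 = 0.064 − 0.05181 = 0.01219

1.22%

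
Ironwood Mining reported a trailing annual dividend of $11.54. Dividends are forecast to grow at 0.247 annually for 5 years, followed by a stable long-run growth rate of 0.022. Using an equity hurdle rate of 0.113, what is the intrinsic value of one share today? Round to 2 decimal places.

Two-stage DDM. Project D₁…D_5 at 0.247, terminal growth 0.022, discount at r = 0.113.
D_1 = 14.3904
D_2 = 17.9448
D_3 = 22.3772
D_4 = 27.9043
D_5 = 34.7967
Terminal value at t=5: TV = D_6/(r−g) = 35.5622/(0.113−0.022) = 390.7937
P₀ = 14.3904/(1+0.113)^1 + 17.9448/(1+0.113)^2 + 22.3772/(1+0.113)^3 + 27.9043/(1+0.113)^4 + 34.7967/(1+0.113)^5 + 390.7937/(1+0.113)^5 = 311.0111

$311.01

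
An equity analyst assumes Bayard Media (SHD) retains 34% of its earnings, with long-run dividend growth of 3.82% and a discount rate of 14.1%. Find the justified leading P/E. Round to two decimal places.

Payout ratio b = 1 − 0.34 = 0.66.
Justified leading P/E = b/(r−g) = 0.66/(0.141−0.0382) = 6.4202

6.42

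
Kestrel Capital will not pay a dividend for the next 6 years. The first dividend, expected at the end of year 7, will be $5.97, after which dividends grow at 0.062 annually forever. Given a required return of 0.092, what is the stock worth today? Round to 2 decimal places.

Deferred-dividend DDM. At t=6 the remaining stream is a growing perpetuity with first payment D_7 = 5.97.
V_6 = D_7/(r−g) = 5.97/(0.092−0.062) = 199.0000
P₀ = V_6/(1+r)^6 = 199.0000/(1+0.092)^6 = 117.3592

$117.36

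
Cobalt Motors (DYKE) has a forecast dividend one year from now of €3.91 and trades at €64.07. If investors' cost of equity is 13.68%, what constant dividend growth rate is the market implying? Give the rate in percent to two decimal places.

From P₀ = D₁/(r − g), the implied growth is g = r − D₁/P₀.
g = 0.1368 − 3.91/64.07 = 0.1368 − 0.06103 = 0.07577

7.58%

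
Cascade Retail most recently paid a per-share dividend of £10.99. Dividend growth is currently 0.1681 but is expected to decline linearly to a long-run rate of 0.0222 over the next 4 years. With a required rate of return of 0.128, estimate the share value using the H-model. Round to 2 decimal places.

H-model: P₀ = D₀[(1+g_L) + H(g_S−g_L)]/(r−g_L), with H = 4/2 = 2.
P₀ = 10.99 × [(1+0.0222) + 2×(0.1681−0.0222)] / (0.128−0.0222)
   = 10.99 × 1.3140 / 0.1058 = 136.4921

£136.49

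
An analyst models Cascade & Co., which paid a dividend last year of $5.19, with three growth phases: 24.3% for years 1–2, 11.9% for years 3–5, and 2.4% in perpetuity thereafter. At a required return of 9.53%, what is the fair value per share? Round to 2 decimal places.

$135.87

Three-stage DDM. Project D₁…D_5; terminal Gordon value at t=5 with g = 0.024; discount at r = 0.0953.
D_1 = 6.4512
D_2 = 8.0188
D_3 = 8.9730
D_4 = 10.0408
D_5 = 11.2357
TV_5 = 11.5053/(0.0953−0.024) = 161.3654
P₀ = Σ Dₜ/(1+r)ᵗ + TV_5/(1+r)^5 = 135.8701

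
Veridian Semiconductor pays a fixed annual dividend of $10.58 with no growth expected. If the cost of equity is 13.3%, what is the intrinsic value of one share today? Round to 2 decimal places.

$79.55

Zero-growth DDM (perpetuity): P₀ = D/r = 10.58 / 0.133 = 79.5489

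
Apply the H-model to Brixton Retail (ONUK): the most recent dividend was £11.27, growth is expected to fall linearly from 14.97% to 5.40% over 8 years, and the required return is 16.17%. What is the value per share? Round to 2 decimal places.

£150.35

H-model: P₀ = D₀[(1+g_L) + H(g_S−g_L)]/(r−g_L), with H = 8/2 = 4.
P₀ = 11.27 × [(1+0.054) + 4×(0.1497−0.054)] / (0.1617−0.054)
   = 11.27 × 1.4368 / 0.1077 = 150.3504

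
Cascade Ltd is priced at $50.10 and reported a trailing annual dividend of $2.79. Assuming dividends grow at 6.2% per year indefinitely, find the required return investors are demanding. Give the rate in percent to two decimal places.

Rearranging the constant-growth DDM: r = D₁/P₀ + g.
D₁ = 2.79 × (1 + 0.062) = 2.9630.
r = 2.9630 / 50.10 + 0.062 = 0.05914 + 0.062 = 0.12114

12.11%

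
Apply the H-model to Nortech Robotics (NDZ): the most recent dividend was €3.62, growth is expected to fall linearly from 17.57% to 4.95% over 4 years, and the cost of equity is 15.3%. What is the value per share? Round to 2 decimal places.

€45.54

H-model: P₀ = D₀[(1+g_L) + H(g_S−g_L)]/(r−g_L), with H = 4/2 = 2.
P₀ = 3.62 × [(1+0.0495) + 2×(0.1757−0.0495)] / (0.153−0.0495)
   = 3.62 × 1.3019 / 0.1035 = 45.5351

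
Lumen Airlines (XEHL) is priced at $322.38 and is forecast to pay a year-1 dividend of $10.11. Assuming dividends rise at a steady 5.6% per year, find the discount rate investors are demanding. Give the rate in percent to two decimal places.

Rearranging the constant-growth DDM: r = D₁/P₀ + g.
r = 10.1100 / 322.38 + 0.056 = 0.03136 + 0.056 = 0.08736

8.74%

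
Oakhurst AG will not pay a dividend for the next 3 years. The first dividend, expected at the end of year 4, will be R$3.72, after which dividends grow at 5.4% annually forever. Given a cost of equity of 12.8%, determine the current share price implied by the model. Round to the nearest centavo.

R$35.03

Deferred-dividend DDM. At t=3 the remaining stream is a growing perpetuity with first payment D_4 = 3.72.
V_3 = D_4/(r−g) = 3.72/(0.128−0.054) = 50.2703
P₀ = V_3/(1+r)^3 = 50.2703/(1+0.128)^3 = 35.0255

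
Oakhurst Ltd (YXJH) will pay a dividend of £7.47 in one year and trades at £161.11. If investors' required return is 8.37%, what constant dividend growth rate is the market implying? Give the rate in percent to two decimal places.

3.73%

From P₀ = D₁/(r − g), the implied growth is g = r − D₁/P₀.
g = 0.0837 − 7.47/161.11 = 0.0837 − 0.04637 = 0.03733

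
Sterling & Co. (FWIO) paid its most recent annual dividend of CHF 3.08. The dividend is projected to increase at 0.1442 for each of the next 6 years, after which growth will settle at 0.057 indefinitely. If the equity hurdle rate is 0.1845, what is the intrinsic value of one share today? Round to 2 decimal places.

CHF 37.15

Two-stage DDM. Project D₁…D_6 at 0.1442, terminal growth 0.057, discount at r = 0.1845.
D_1 = 3.5241
D_2 = 4.0323
D_3 = 4.6138
D_4 = 5.2791
D_5 = 6.0403
D_6 = 6.9113
Terminal value at t=6: TV = D_7/(r−g) = 7.3053/(0.1845−0.057) = 57.2964
P₀ = 3.5241/(1+0.1845)^1 + 4.0323/(1+0.1845)^2 + 4.6138/(1+0.1845)^3 + 5.2791/(1+0.1845)^4 + 6.0403/(1+0.1845)^5 + 6.9113/(1+0.1845)^6 + 57.2964/(1+0.1845)^6 = 37.1452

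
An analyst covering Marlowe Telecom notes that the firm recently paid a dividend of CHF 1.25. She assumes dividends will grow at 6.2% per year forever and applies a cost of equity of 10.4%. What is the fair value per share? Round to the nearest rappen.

CHF 31.61

Gordon growth model: P₀ = D₁/(r − g). D₁ = 1.25 × (1 + 0.062) = 1.3275.
P₀ = 1.3275 / (0.104 − 0.062) = 1.3275 / 0.042 = 31.6071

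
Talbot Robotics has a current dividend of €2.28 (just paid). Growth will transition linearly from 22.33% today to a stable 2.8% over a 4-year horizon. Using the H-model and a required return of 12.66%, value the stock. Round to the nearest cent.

H-model: P₀ = D₀[(1+g_L) + H(g_S−g_L)]/(r−g_L), with H = 4/2 = 2.
P₀ = 2.28 × [(1+0.028) + 2×(0.2233−0.028)] / (0.1266−0.028)
   = 2.28 × 1.4186 / 0.0986 = 32.8033

€32.80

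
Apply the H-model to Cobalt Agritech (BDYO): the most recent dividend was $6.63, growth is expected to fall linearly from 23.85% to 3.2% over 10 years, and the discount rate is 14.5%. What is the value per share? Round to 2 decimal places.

H-model: P₀ = D₀[(1+g_L) + H(g_S−g_L)]/(r−g_L), with H = 10/2 = 5.
P₀ = 6.63 × [(1+0.032) + 5×(0.2385−0.032)] / (0.145−0.032)
   = 6.63 × 2.0645 / 0.113 = 121.1295

$121.13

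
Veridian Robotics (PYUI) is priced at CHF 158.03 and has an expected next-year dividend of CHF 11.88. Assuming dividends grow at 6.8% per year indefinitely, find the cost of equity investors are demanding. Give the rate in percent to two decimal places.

14.32%

Rearranging the constant-growth DDM: r = D₁/P₀ + g.
r = 11.8800 / 158.03 + 0.068 = 0.07518 + 0.068 = 0.14318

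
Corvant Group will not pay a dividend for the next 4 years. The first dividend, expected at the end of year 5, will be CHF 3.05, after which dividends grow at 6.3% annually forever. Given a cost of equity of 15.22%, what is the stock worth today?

Deferred-dividend DDM. At t=4 the remaining stream is a growing perpetuity with first payment D_5 = 3.05.
V_4 = D_5/(r−g) = 3.05/(0.1522−0.063) = 34.1928
P₀ = V_4/(1+r)^4 = 34.1928/(1+0.1522)^4 = 19.4010

CHF 19.40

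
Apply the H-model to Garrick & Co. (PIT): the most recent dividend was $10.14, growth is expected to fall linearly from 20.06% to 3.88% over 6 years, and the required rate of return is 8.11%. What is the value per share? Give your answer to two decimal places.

$365.38

H-model: P₀ = D₀[(1+g_L) + H(g_S−g_L)]/(r−g_L), with H = 6/2 = 3.
P₀ = 10.14 × [(1+0.0388) + 3×(0.2006−0.0388)] / (0.0811−0.0388)
   = 10.14 × 1.5242 / 0.0423 = 365.3756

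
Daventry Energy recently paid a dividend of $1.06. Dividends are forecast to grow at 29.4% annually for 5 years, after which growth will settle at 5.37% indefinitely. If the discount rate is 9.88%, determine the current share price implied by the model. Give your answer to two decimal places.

$64.98

Two-stage DDM. Project D₁…D_5 at 0.294, terminal growth 0.0537, discount at r = 0.0988.
D_1 = 1.3716
D_2 = 1.7749
D_3 = 2.2967
D_4 = 2.9720
D_5 = 3.8457
Terminal value at t=5: TV = D_6/(r−g) = 4.0522/(0.0988−0.0537) = 89.8499
P₀ = 1.3716/(1+0.0988)^1 + 1.7749/(1+0.0988)^2 + 2.2967/(1+0.0988)^3 + 2.9720/(1+0.0988)^4 + 3.8457/(1+0.0988)^5 + 89.8499/(1+0.0988)^5 = 64.9844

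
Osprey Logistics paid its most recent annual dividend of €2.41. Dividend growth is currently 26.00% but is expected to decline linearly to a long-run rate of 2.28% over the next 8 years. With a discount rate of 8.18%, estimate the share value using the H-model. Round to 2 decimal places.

H-model: P₀ = D₀[(1+g_L) + H(g_S−g_L)]/(r−g_L), with H = 8/2 = 4.
P₀ = 2.41 × [(1+0.0228) + 4×(0.26−0.0228)] / (0.0818−0.0228)
   = 2.41 × 1.9716 / 0.059 = 80.5348

€80.53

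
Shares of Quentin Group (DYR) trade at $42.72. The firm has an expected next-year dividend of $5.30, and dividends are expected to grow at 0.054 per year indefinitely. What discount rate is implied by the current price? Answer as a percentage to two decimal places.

17.81%

Rearranging the constant-growth DDM: r = D₁/P₀ + g.
r = 5.3000 / 42.72 + 0.054 = 0.12406 + 0.054 = 0.17806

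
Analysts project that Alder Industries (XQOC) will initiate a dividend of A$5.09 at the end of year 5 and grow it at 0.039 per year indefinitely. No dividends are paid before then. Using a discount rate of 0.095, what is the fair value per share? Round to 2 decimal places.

A$63.22

Deferred-dividend DDM. At t=4 the remaining stream is a growing perpetuity with first payment D_5 = 5.09.
V_4 = D_5/(r−g) = 5.09/(0.095−0.039) = 90.8929
P₀ = V_4/(1+r)^4 = 90.8929/(1+0.095)^4 = 63.2227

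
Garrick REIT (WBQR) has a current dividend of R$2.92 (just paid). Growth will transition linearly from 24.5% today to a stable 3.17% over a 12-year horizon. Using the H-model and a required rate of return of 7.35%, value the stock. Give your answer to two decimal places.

R$161.47

H-model: P₀ = D₀[(1+g_L) + H(g_S−g_L)]/(r−g_L), with H = 12/2 = 6.
P₀ = 2.92 × [(1+0.0317) + 6×(0.245−0.0317)] / (0.0735−0.0317)
   = 2.92 × 2.3115 / 0.0418 = 161.4732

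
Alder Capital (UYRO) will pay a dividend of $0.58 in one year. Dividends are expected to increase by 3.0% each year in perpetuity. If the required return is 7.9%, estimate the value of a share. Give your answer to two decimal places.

$11.84

Gordon growth model: P₀ = D₁/(r − g), with D₁ = 0.58 given directly.
P₀ = 0.5800 / (0.079 − 0.03) = 0.5800 / 0.049 = 11.8367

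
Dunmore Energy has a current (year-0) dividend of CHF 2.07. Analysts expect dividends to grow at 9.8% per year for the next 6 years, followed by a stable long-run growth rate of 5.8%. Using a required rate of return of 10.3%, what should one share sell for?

Two-stage DDM. Project D₁…D_6 at 0.098, terminal growth 0.058, discount at r = 0.103.
D_1 = 2.2729
D_2 = 2.4956
D_3 = 2.7402
D_4 = 3.0087
D_5 = 3.3036
D_6 = 3.6273
Terminal value at t=6: TV = D_7/(r−g) = 3.8377/(0.103−0.058) = 85.2820
P₀ = 2.2729/(1+0.103)^1 + 2.4956/(1+0.103)^2 + 2.7402/(1+0.103)^3 + 3.0087/(1+0.103)^4 + 3.3036/(1+0.103)^5 + 3.6273/(1+0.103)^6 + 85.2820/(1+0.103)^6 = 59.5836

CHF 59.58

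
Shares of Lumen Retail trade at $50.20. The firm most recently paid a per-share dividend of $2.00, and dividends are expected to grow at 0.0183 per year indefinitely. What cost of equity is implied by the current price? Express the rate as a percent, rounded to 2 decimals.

Rearranging the constant-growth DDM: r = D₁/P₀ + g.
D₁ = 2.00 × (1 + 0.0183) = 2.0366.
r = 2.0366 / 50.20 + 0.0183 = 0.04057 + 0.0183 = 0.05887

5.89%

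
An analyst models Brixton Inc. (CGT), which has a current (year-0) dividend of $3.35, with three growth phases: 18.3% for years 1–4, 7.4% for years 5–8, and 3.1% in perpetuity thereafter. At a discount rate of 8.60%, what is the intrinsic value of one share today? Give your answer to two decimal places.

$119.60

Three-stage DDM. Project D₁…D_8; terminal Gordon value at t=8 with g = 0.031; discount at r = 0.086.
D_1 = 3.9631
D_2 = 4.6883
D_3 = 5.5462
D_4 = 6.5612
D_5 = 7.0467
D_6 = 7.5682
D_7 = 8.1282
D_8 = 8.7297
TV_8 = 9.0004/(0.086−0.031) = 163.6428
P₀ = Σ Dₜ/(1+r)ᵗ + TV_8/(1+r)^8 = 119.6022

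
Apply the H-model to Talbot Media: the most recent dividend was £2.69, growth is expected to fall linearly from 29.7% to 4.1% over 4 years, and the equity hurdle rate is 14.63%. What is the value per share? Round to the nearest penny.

£39.67

H-model: P₀ = D₀[(1+g_L) + H(g_S−g_L)]/(r−g_L), with H = 4/2 = 2.
P₀ = 2.69 × [(1+0.041) + 2×(0.297−0.041)] / (0.1463−0.041)
   = 2.69 × 1.5530 / 0.1053 = 39.6730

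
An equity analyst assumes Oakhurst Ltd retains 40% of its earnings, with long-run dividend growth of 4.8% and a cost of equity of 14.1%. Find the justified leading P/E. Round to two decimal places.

6.45

Payout ratio b = 1 − 0.40 = 0.60.
Justified leading P/E = b/(r−g) = 0.60/(0.141−0.048) = 6.4516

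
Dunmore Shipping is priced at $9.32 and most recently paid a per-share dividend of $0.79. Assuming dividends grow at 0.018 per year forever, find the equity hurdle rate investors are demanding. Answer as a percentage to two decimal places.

10.43%

Rearranging the constant-growth DDM: r = D₁/P₀ + g.
D₁ = 0.79 × (1 + 0.018) = 0.8042.
r = 0.8042 / 9.32 + 0.018 = 0.08629 + 0.018 = 0.10429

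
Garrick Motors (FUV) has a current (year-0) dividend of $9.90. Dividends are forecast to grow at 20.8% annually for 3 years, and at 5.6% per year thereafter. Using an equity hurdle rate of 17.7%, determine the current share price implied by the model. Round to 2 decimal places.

$124.70

Two-stage DDM. Project D₁…D_3 at 0.208, terminal growth 0.056, discount at r = 0.177.
D_1 = 11.9592
D_2 = 14.4467
D_3 = 17.4516
Terminal value at t=3: TV = D_4/(r−g) = 18.4289/(0.177−0.056) = 152.3051
P₀ = 11.9592/(1+0.177)^1 + 14.4467/(1+0.177)^2 + 17.4516/(1+0.177)^3 + 152.3051/(1+0.177)^3 = 124.7004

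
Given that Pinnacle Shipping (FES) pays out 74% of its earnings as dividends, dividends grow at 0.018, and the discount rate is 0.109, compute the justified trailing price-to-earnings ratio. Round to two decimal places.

8.28

Justified trailing P/E = b(1+g)/(r−g) = 0.74×(1+0.018)/(0.109−0.018) = 8.2782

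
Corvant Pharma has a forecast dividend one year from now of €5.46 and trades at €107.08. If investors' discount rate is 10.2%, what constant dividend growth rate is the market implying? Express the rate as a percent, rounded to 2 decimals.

From P₀ = D₁/(r − g), the implied growth is g = r − D₁/P₀.
g = 0.102 − 5.46/107.08 = 0.102 − 0.05099 = 0.05101

5.10%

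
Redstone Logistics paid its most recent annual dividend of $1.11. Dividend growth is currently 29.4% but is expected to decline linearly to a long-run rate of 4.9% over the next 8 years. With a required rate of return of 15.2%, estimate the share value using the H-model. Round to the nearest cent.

H-model: P₀ = D₀[(1+g_L) + H(g_S−g_L)]/(r−g_L), with H = 8/2 = 4.
P₀ = 1.11 × [(1+0.049) + 4×(0.294−0.049)] / (0.152−0.049)
   = 1.11 × 2.0290 / 0.103 = 21.8659

$21.87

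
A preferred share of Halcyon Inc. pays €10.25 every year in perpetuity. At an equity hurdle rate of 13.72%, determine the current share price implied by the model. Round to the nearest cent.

Zero-growth DDM (perpetuity): P₀ = D/r = 10.25 / 0.1372 = 74.7085

€74.71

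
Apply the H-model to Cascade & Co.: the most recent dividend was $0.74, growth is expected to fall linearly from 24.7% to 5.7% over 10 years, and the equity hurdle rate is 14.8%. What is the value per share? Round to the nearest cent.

H-model: P₀ = D₀[(1+g_L) + H(g_S−g_L)]/(r−g_L), with H = 10/2 = 5.
P₀ = 0.74 × [(1+0.057) + 5×(0.247−0.057)] / (0.148−0.057)
   = 0.74 × 2.0070 / 0.091 = 16.3207

$16.32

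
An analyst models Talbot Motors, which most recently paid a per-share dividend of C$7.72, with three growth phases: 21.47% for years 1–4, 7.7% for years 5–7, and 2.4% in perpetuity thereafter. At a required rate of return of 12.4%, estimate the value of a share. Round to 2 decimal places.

C$161.51

Three-stage DDM. Project D₁…D_7; terminal Gordon value at t=7 with g = 0.024; discount at r = 0.124.
D_1 = 9.3775
D_2 = 11.3908
D_3 = 13.8364
D_4 = 16.8071
D_5 = 18.1013
D_6 = 19.4951
D_7 = 20.9962
TV_7 = 21.5001/(0.124−0.024) = 215.0010
P₀ = Σ Dₜ/(1+r)ᵗ + TV_7/(1+r)^7 = 161.5124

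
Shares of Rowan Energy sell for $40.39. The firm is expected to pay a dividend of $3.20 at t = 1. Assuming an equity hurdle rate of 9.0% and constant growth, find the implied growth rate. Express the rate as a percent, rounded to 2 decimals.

From P₀ = D₁/(r − g), the implied growth is g = r − D₁/P₀.
g = 0.09 − 3.20/40.39 = 0.09 − 0.07923 = 0.01077

1.08%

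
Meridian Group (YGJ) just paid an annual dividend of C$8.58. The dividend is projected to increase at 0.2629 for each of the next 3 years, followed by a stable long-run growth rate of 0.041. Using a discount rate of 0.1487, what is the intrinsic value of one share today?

C$141.41

Two-stage DDM. Project D₁…D_3 at 0.2629, terminal growth 0.041, discount at r = 0.1487.
D_1 = 10.8357
D_2 = 13.6844
D_3 = 17.2820
Terminal value at t=3: TV = D_4/(r−g) = 17.9906/(0.1487−0.041) = 167.0434
P₀ = 10.8357/(1+0.1487)^1 + 13.6844/(1+0.1487)^2 + 17.2820/(1+0.1487)^3 + 167.0434/(1+0.1487)^3 = 141.4127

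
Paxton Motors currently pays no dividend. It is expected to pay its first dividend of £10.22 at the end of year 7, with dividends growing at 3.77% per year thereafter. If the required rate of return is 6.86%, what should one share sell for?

£222.13

Deferred-dividend DDM. At t=6 the remaining stream is a growing perpetuity with first payment D_7 = 10.22.
V_6 = D_7/(r−g) = 10.22/(0.0686−0.0377) = 330.7443
P₀ = V_6/(1+r)^6 = 330.7443/(1+0.0686)^6 = 222.1270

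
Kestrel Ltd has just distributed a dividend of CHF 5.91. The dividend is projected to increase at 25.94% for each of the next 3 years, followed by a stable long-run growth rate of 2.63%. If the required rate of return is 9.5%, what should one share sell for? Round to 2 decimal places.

CHF 157.93

Two-stage DDM. Project D₁…D_3 at 0.2594, terminal growth 0.0263, discount at r = 0.095.
D_1 = 7.4431
D_2 = 9.3738
D_3 = 11.8053
Terminal value at t=3: TV = D_4/(r−g) = 12.1158/(0.095−0.0263) = 176.3584
P₀ = 7.4431/(1+0.095)^1 + 9.3738/(1+0.095)^2 + 11.8053/(1+0.095)^3 + 176.3584/(1+0.095)^3 = 157.9308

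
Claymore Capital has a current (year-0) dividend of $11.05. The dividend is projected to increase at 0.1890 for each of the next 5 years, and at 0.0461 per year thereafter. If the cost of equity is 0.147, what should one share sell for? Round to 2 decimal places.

Two-stage DDM. Project D₁…D_5 at 0.189, terminal growth 0.0461, discount at r = 0.147.
D_1 = 13.1385
D_2 = 15.6216
D_3 = 18.5741
D_4 = 22.0846
D_5 = 26.2586
Terminal value at t=5: TV = D_6/(r−g) = 27.4691/(0.147−0.0461) = 272.2410
P₀ = 13.1385/(1+0.147)^1 + 15.6216/(1+0.147)^2 + 18.5741/(1+0.147)^3 + 22.0846/(1+0.147)^4 + 26.2586/(1+0.147)^5 + 272.2410/(1+0.147)^5 = 198.7552

$198.76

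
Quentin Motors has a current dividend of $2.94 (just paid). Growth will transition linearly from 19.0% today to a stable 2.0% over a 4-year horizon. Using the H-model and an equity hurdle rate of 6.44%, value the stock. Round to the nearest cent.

$90.05

H-model: P₀ = D₀[(1+g_L) + H(g_S−g_L)]/(r−g_L), with H = 4/2 = 2.
P₀ = 2.94 × [(1+0.02) + 2×(0.19−0.02)] / (0.0644−0.02)
   = 2.94 × 1.3600 / 0.0444 = 90.0541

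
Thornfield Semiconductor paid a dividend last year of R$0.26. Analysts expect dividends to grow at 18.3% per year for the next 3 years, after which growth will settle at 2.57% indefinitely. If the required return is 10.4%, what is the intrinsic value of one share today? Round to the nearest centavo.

Two-stage DDM. Project D₁…D_3 at 0.183, terminal growth 0.0257, discount at r = 0.104.
D_1 = 0.3076
D_2 = 0.3639
D_3 = 0.4305
Terminal value at t=3: TV = D_4/(r−g) = 0.4415/(0.104−0.0257) = 5.6388
P₀ = 0.3076/(1+0.104)^1 + 0.3639/(1+0.104)^2 + 0.4305/(1+0.104)^3 + 5.6388/(1+0.104)^3 = 5.0877

R$5.09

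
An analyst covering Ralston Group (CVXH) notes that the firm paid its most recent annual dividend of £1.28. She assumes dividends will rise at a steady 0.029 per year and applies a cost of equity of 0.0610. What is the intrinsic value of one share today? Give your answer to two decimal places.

Gordon growth model: P₀ = D₁/(r − g). D₁ = 1.28 × (1 + 0.029) = 1.3171.
P₀ = 1.3171 / (0.061 − 0.029) = 1.3171 / 0.032 = 41.1600

£41.16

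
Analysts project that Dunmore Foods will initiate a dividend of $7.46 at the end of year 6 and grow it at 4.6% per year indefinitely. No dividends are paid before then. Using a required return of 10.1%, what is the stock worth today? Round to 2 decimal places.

Deferred-dividend DDM. At t=5 the remaining stream is a growing perpetuity with first payment D_6 = 7.46.
V_5 = D_6/(r−g) = 7.46/(0.101−0.046) = 135.6364
P₀ = V_5/(1+r)^5 = 135.6364/(1+0.101)^5 = 83.8377

$83.84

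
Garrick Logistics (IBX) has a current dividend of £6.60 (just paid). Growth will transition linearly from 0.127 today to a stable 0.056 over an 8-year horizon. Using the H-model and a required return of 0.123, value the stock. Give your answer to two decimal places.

H-model: P₀ = D₀[(1+g_L) + H(g_S−g_L)]/(r−g_L), with H = 8/2 = 4.
P₀ = 6.60 × [(1+0.056) + 4×(0.127−0.056)] / (0.123−0.056)
   = 6.60 × 1.3400 / 0.067 = 132.0000

£132.00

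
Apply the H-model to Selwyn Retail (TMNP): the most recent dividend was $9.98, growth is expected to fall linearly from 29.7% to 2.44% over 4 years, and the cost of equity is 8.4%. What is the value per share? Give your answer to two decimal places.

H-model: P₀ = D₀[(1+g_L) + H(g_S−g_L)]/(r−g_L), with H = 4/2 = 2.
P₀ = 9.98 × [(1+0.0244) + 2×(0.297−0.0244)] / (0.084−0.0244)
   = 9.98 × 1.5696 / 0.0596 = 262.8290

$262.83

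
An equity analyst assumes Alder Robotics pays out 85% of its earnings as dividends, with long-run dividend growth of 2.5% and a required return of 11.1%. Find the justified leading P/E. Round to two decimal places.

9.88

Justified leading P/E = b/(r−g) = 0.85/(0.111−0.025) = 9.8837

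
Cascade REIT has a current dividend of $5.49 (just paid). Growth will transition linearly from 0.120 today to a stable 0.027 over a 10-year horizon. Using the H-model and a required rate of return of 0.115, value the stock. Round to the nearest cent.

$93.08

H-model: P₀ = D₀[(1+g_L) + H(g_S−g_L)]/(r−g_L), with H = 10/2 = 5.
P₀ = 5.49 × [(1+0.027) + 5×(0.12−0.027)] / (0.115−0.027)
   = 5.49 × 1.4920 / 0.088 = 93.0805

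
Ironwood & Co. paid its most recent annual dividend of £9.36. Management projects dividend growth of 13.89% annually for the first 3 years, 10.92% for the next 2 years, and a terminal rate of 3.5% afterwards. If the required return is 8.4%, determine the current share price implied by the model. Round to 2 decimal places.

Three-stage DDM. Project D₁…D_5; terminal Gordon value at t=5 with g = 0.035; discount at r = 0.084.
D_1 = 10.6601
D_2 = 12.1408
D_3 = 13.8271
D_4 = 15.3371
D_5 = 17.0119
TV_5 = 17.6073/(0.084−0.035) = 359.3326
P₀ = Σ Dₜ/(1+r)ᵗ + TV_5/(1+r)^5 = 293.5720

£293.57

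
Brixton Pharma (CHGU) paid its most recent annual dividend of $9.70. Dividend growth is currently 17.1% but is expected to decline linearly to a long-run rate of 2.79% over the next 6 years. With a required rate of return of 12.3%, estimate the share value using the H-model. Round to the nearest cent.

H-model: P₀ = D₀[(1+g_L) + H(g_S−g_L)]/(r−g_L), with H = 6/2 = 3.
P₀ = 9.70 × [(1+0.0279) + 3×(0.171−0.0279)] / (0.123−0.0279)
   = 9.70 × 1.4572 / 0.0951 = 148.6313

$148.63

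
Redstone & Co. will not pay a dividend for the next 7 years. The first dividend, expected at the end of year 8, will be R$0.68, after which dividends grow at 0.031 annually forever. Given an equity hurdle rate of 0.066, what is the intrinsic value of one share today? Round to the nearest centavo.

R$12.42

Deferred-dividend DDM. At t=7 the remaining stream is a growing perpetuity with first payment D_8 = 0.68.
V_7 = D_8/(r−g) = 0.68/(0.066−0.031) = 19.4286
P₀ = V_7/(1+r)^7 = 19.4286/(1+0.066)^7 = 12.4205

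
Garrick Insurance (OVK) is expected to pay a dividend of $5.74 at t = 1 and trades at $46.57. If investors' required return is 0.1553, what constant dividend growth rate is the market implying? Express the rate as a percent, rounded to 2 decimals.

3.20%

From P₀ = D₁/(r − g), the implied growth is g = r − D₁/P₀.
g = 0.1553 − 5.74/46.57 = 0.1553 − 0.12326 = 0.03204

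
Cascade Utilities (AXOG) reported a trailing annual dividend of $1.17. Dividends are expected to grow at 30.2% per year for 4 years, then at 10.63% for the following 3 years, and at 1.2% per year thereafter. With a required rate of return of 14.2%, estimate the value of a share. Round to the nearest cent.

$26.12

Three-stage DDM. Project D₁…D_7; terminal Gordon value at t=7 with g = 0.012; discount at r = 0.142.
D_1 = 1.5233
D_2 = 1.9834
D_3 = 2.5824
D_4 = 3.3622
D_5 = 3.7197
D_6 = 4.1151
D_7 = 4.5525
TV_7 = 4.6071/(0.142−0.012) = 35.4393
P₀ = Σ Dₜ/(1+r)ᵗ + TV_7/(1+r)^7 = 26.1229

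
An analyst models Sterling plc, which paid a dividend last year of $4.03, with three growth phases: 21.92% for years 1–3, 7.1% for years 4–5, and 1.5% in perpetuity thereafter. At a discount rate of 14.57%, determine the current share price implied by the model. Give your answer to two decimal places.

$55.45

Three-stage DDM. Project D₁…D_5; terminal Gordon value at t=5 with g = 0.015; discount at r = 0.1457.
D_1 = 4.9134
D_2 = 5.9904
D_3 = 7.3035
D_4 = 7.8220
D_5 = 8.3774
TV_5 = 8.5031/(0.1457−0.015) = 65.0578
P₀ = Σ Dₜ/(1+r)ᵗ + TV_5/(1+r)^5 = 55.4490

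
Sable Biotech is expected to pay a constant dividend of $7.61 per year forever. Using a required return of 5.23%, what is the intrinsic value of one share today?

$145.51

Zero-growth DDM (perpetuity): P₀ = D/r = 7.61 / 0.0523 = 145.5067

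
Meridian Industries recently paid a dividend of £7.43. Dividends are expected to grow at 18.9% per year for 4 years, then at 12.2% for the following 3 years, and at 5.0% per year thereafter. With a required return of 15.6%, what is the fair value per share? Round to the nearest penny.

£130.72

Three-stage DDM. Project D₁…D_7; terminal Gordon value at t=7 with g = 0.05; discount at r = 0.156.
D_1 = 8.8343
D_2 = 10.5039
D_3 = 12.4892
D_4 = 14.8497
D_5 = 16.6613
D_6 = 18.6940
D_7 = 20.9747
TV_7 = 22.0234/(0.156−0.05) = 207.7678
P₀ = Σ Dₜ/(1+r)ᵗ + TV_7/(1+r)^7 = 130.7235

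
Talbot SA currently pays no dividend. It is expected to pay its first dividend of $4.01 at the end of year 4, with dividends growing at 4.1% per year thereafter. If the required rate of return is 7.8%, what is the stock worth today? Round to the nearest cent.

$86.51

Deferred-dividend DDM. At t=3 the remaining stream is a growing perpetuity with first payment D_4 = 4.01.
V_3 = D_4/(r−g) = 4.01/(0.078−0.041) = 108.3784
P₀ = V_3/(1+r)^3 = 108.3784/(1+0.078)^3 = 86.5140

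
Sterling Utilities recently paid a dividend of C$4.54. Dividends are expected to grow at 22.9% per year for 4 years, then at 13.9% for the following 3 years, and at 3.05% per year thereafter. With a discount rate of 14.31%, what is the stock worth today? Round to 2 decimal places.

Three-stage DDM. Project D₁…D_7; terminal Gordon value at t=7 with g = 0.0305; discount at r = 0.1431.
D_1 = 5.5797
D_2 = 6.8574
D_3 = 8.4277
D_4 = 10.3577
D_5 = 11.7974
D_6 = 13.4373
D_7 = 15.3050
TV_7 = 15.7718/(0.1431−0.0305) = 140.0697
P₀ = Σ Dₜ/(1+r)ᵗ + TV_7/(1+r)^7 = 94.8296

C$94.83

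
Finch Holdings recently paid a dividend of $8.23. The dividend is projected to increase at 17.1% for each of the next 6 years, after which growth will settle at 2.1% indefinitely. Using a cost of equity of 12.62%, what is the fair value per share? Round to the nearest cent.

Two-stage DDM. Project D₁…D_6 at 0.171, terminal growth 0.021, discount at r = 0.1262.
D_1 = 9.6373
D_2 = 11.2853
D_3 = 13.2151
D_4 = 15.4749
D_5 = 18.1211
D_6 = 21.2198
Terminal value at t=6: TV = D_7/(r−g) = 21.6654/(0.1262−0.021) = 205.9450
P₀ = 9.6373/(1+0.1262)^1 + 11.2853/(1+0.1262)^2 + 13.2151/(1+0.1262)^3 + 15.4749/(1+0.1262)^4 + 18.1211/(1+0.1262)^5 + 21.2198/(1+0.1262)^6 + 205.9450/(1+0.1262)^6 = 157.6683

$157.67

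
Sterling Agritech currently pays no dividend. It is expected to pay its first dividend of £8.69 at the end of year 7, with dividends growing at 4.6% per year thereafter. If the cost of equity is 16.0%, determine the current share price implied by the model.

Deferred-dividend DDM. At t=6 the remaining stream is a growing perpetuity with first payment D_7 = 8.69.
V_6 = D_7/(r−g) = 8.69/(0.16−0.046) = 76.2281
P₀ = V_6/(1+r)^6 = 76.2281/(1+0.16)^6 = 31.2872

£31.29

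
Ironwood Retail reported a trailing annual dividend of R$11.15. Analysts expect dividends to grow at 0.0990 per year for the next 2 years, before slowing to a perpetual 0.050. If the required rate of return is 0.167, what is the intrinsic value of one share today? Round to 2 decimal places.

R$109.13

Two-stage DDM. Project D₁…D_2 at 0.099, terminal growth 0.05, discount at r = 0.167.
D_1 = 12.2538
D_2 = 13.4670
Terminal value at t=2: TV = D_3/(r−g) = 14.1403/(0.167−0.05) = 120.8575
P₀ = 12.2538/(1+0.167)^1 + 13.4670/(1+0.167)^2 + 120.8575/(1+0.167)^2 = 109.1313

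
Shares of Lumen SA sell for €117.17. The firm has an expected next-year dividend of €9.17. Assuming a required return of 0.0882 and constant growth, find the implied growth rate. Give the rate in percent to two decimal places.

0.99%

From P₀ = D₁/(r − g), the implied growth is g = r − D₁/P₀.
g = 0.0882 − 9.17/117.17 = 0.0882 − 0.07826 = 0.00994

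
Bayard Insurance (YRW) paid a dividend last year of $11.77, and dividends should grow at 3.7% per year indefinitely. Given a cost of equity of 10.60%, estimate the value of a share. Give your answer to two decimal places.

Gordon growth model: P₀ = D₁/(r − g). D₁ = 11.77 × (1 + 0.037) = 12.2055.
P₀ = 12.2055 / (0.106 − 0.037) = 12.2055 / 0.069 = 176.8912

$176.89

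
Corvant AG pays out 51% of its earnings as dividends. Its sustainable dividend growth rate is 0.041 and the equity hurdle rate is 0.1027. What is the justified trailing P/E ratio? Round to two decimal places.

Justified trailing P/E = b(1+g)/(r−g) = 0.51×(1+0.041)/(0.1027−0.041) = 8.6047

8.60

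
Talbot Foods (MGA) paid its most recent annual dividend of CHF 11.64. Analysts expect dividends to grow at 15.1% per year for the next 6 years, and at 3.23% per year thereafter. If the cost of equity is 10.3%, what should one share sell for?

Two-stage DDM. Project D₁…D_6 at 0.151, terminal growth 0.0323, discount at r = 0.103.
D_1 = 13.3976
D_2 = 15.4207
D_3 = 17.7492
D_4 = 20.4293
D_5 = 23.5142
D_6 = 27.0648
Terminal value at t=6: TV = D_7/(r−g) = 27.9390/(0.103−0.0323) = 395.1768
P₀ = 13.3976/(1+0.103)^1 + 15.4207/(1+0.103)^2 + 17.7492/(1+0.103)^3 + 20.4293/(1+0.103)^4 + 23.5142/(1+0.103)^5 + 27.0648/(1+0.103)^6 + 395.1768/(1+0.103)^6 = 300.7349

CHF 300.73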